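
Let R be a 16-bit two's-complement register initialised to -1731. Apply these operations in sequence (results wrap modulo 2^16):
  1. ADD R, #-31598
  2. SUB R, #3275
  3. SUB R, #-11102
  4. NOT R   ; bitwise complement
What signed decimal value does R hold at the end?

Start: R = -1731 = 1111100100111101.
R = -1731 + (-31598) = -33329; wraps to 32207 = 0111110111001111
R = 32207 − 3275 = 28932 = 0111000100000100
R = 28932 − (-11102) = 40034; wraps to -25502 = 1001110001100010
R = NOT 1001110001100010 = 0110001110011101 = 25501

25501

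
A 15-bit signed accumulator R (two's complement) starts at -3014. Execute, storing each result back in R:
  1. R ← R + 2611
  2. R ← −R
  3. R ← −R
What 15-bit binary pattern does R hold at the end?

111111001101101

Start: R = -3014 = 111010000111010.
R = -3014 + 2611 = -403 = 111111001101101
R = −(-403) = 403 = 000000110010011
R = −(403) = -403 = 111111001101101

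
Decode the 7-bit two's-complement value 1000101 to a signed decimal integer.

-59

MSB is 1, so the value is negative.
Unsigned reading: 69. Subtract 2^7 = 128: 69 − 128 = -59.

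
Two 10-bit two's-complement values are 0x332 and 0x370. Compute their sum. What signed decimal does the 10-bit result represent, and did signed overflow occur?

-350; no overflow

0x332 = 1100110010 = -206 (signed)
0x370 = 1101110000 = -144 (signed)
  1100110010
+ 1101110000
= 1010100010  (discard carry-out 1)
Result 1010100010: MSB = 1 → 674 − 1024 = -350.
Both addends are negative and so is the stored result: no signed overflow.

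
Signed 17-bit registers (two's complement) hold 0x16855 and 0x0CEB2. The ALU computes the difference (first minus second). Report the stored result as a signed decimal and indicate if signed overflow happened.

39331; overflow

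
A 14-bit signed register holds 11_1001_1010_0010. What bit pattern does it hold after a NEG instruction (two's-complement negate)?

00011001011110

Invert: 00011001011101. Add 1: 00011001011110.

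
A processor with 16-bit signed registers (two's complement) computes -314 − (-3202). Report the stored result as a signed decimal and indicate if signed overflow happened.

2888; no overflow

-314 → 1111111011000110
-3202 → 1111001101111110
Subtract via negate-and-add: invert 1111001101111110 + 1 = 0000110010000010 (i.e. 3202).
  1111111011000110
+ 0000110010000010
= 0000101101001000  (discard carry-out 1)
Result 0000101101001000: MSB = 0 → value 2888.
Addends (after negating the subtrahend) have opposite signs, so signed overflow cannot occur.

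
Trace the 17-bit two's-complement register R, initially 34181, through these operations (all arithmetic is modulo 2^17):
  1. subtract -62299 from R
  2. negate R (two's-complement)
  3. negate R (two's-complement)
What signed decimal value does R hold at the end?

Start: R = 34181 = 01000010110000101.
R = 34181 − (-62299) = 96480; wraps to -34592 = 10111100011100000
R = −(-34592) = 34592 = 01000011100100000
R = −(34592) = -34592 = 10111100011100000

-34592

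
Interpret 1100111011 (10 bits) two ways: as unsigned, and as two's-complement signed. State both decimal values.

Unsigned: 1100111011 = 827.
Signed: MSB=1 → 827 − 1024 = -197.

unsigned = 827, signed = -197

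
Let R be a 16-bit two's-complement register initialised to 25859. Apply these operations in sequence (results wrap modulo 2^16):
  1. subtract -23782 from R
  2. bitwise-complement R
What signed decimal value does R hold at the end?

15894

Start: R = 25859 = 0110010100000011.
R = 25859 − (-23782) = 49641; wraps to -15895 = 1100000111101001
R = NOT 1100000111101001 = 0011111000010110 = 15894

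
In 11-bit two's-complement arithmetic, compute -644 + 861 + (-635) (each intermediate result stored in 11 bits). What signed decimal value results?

-418

-644 + 861 = 217 (00011011001)
217 + (-635) = -418 (11001011110)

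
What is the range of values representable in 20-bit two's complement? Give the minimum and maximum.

min = -524288, max = 524287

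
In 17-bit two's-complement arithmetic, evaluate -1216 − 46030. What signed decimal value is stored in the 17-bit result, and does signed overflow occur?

-47246; no overflow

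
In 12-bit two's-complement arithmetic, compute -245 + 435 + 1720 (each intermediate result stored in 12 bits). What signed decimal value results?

1910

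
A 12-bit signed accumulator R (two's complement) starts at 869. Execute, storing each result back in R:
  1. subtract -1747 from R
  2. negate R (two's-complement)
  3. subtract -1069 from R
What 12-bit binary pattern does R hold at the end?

Start: R = 869 = 001101100101.
R = 869 − (-1747) = 2616; wraps to -1480 = 101000111000
R = −(-1480) = 1480 = 010111001000
R = 1480 − (-1069) = 2549; wraps to -1547 = 100111110101

100111110101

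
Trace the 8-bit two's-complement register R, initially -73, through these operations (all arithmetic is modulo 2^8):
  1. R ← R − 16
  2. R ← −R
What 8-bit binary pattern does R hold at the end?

Start: R = -73 = 10110111.
R = -73 − 16 = -89 = 10100111
R = −(-89) = 89 = 01011001

01011001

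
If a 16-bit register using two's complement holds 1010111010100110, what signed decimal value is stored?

-20826

MSB is 1, so the value is negative.
Invert: 0101000101011001. Add 1: 0101000101011010 = 20826. So the value is −20826.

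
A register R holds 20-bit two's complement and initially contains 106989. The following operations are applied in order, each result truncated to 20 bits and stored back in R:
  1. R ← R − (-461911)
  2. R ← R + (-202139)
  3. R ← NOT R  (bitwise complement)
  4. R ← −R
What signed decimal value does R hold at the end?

Start: R = 106989 = 00011010000111101101.
R = 106989 − (-461911) = 568900; wraps to -479676 = 10001010111001000100
R = -479676 + (-202139) = -681815; wraps to 366761 = 01011001100010101001
R = NOT 01011001100010101001 = 10100110011101010110 = -366762
R = −(-366762) = 366762 = 01011001100010101010

366762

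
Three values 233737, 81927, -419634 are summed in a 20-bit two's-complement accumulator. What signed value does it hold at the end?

233737 + 81927 = 315664 (01001101000100010000)
315664 + (-419634) = -103970 (11100110100111011110)

-103970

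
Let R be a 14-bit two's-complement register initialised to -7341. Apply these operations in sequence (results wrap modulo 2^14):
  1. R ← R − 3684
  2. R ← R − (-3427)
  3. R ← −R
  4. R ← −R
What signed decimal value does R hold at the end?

-7598

Start: R = -7341 = 10001101010011.
R = -7341 − 3684 = -11025; wraps to 5359 = 01010011101111
R = 5359 − (-3427) = 8786; wraps to -7598 = 10001001010010
R = −(-7598) = 7598 = 01110110101110
R = −(7598) = -7598 = 10001001010010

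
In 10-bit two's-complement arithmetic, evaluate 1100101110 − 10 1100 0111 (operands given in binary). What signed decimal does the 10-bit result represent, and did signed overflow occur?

1100101110 = -210 (signed)
10 1100 0111 → 1011000111 = -313 (signed)
Subtract via negate-and-add: invert 1011000111 + 1 = 0100111001 (i.e. 313).
  1100101110
+ 0100111001
= 0001100111  (discard carry-out 1)
Result 0001100111: MSB = 0 → value 103.
Addends (after negating the subtrahend) have opposite signs, so signed overflow cannot occur.

103; no overflow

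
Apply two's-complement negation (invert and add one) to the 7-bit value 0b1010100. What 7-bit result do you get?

0101100

Invert: 0101011. Add 1: 0101100.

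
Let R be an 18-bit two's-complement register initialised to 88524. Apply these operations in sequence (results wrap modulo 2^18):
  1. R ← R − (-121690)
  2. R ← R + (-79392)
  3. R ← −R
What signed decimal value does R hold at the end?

-130822

Start: R = 88524 = 010101100111001100.
R = 88524 − (-121690) = 210214; wraps to -51930 = 110011010100100110
R = -51930 + (-79392) = -131322; wraps to 130822 = 011111111100000110
R = −(130822) = -130822 = 100000000011111010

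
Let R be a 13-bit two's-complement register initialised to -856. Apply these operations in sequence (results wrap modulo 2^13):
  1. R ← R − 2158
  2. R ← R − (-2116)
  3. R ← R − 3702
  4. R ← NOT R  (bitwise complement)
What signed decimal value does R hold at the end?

-3593

Start: R = -856 = 1110010101000.
R = -856 − 2158 = -3014 = 1010000111010
R = -3014 − (-2116) = -898 = 1110001111110
R = -898 − 3702 = -4600; wraps to 3592 = 0111000001000
R = NOT 0111000001000 = 1000111110111 = -3593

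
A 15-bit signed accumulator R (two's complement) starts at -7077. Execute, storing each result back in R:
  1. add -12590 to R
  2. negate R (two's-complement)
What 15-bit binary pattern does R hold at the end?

Start: R = -7077 = 110010001011011.
R = -7077 + (-12590) = -19667; wraps to 13101 = 011001100101101
R = −(13101) = -13101 = 100110011010011

100110011010011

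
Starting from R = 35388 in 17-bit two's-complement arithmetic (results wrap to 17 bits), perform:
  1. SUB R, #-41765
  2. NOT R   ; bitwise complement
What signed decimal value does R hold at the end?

53918

Start: R = 35388 = 01000101000111100.
R = 35388 − (-41765) = 77153; wraps to -53919 = 10010110101100001
R = NOT 10010110101100001 = 01101001010011110 = 53918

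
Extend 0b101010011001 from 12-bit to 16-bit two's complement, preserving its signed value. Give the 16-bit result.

MSB of 101010011001 is 1; replicate it into the new high bits.
1111|101010011001 → 1111101010011001 (still -1383).

1111101010011001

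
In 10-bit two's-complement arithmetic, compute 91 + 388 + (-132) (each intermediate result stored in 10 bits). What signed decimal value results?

347

91 + 388 = 479 (0111011111)
479 + (-132) = 347 (0101011011)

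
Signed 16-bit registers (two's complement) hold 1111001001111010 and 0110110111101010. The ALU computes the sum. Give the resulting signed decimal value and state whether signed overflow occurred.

1111001001111010 = -3462 (signed)
0110110111101010 = 28138 (signed)
  1111001001111010
+ 0110110111101010
= 0110000001100100  (discard carry-out 1)
Result 0110000001100100: MSB = 0 → value 24676.
Addends have opposite signs, so signed overflow cannot occur.

24676; no overflow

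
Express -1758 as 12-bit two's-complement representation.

|-1758| = 1758 = 011011011110 in 12 bits.
Invert the bits: 100100100001. Add 1: 100100100010.

100100100010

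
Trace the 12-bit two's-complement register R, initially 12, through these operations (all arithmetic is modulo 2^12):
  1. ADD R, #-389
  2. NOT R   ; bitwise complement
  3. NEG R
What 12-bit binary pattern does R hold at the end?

Start: R = 12 = 000000001100.
R = 12 + (-389) = -377 = 111010000111
R = NOT 111010000111 = 000101111000 = 376
R = −(376) = -376 = 111010001000

111010001000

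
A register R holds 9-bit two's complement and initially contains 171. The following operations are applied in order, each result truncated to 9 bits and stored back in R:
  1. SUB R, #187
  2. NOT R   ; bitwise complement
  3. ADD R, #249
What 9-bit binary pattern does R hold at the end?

Start: R = 171 = 010101011.
R = 171 − 187 = -16 = 111110000
R = NOT 111110000 = 000001111 = 15
R = 15 + 249 = 264; wraps to -248 = 100001000

100001000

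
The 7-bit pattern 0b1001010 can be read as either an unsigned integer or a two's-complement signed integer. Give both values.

Unsigned: 1001010 = 74.
Signed: MSB=1 → 74 − 128 = -54.

unsigned = 74, signed = -54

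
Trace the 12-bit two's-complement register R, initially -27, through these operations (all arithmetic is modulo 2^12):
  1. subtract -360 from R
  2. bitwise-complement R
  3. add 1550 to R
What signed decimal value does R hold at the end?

Start: R = -27 = 111111100101.
R = -27 − (-360) = 333 = 000101001101
R = NOT 000101001101 = 111010110010 = -334
R = -334 + 1550 = 1216 = 010011000000

1216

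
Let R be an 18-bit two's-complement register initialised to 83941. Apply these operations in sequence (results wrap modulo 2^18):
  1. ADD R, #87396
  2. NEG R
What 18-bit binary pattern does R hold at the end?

010110001010110111

Start: R = 83941 = 010100011111100101.
R = 83941 + 87396 = 171337; wraps to -90807 = 101001110101001001
R = −(-90807) = 90807 = 010110001010110111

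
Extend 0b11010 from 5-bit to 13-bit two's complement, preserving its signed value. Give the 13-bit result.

MSB of 11010 is 1; replicate it into the new high bits.
11111111|11010 → 1111111111010 (still -6).

1111111111010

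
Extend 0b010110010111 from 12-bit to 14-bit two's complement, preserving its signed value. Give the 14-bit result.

MSB of 010110010111 is 0; replicate it into the new high bits.
00|010110010111 → 00010110010111 (still 1431).

00010110010111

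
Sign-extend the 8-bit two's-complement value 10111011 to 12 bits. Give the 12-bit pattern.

MSB of 10111011 is 1; replicate it into the new high bits.
1111|10111011 → 111110111011 (still -69).

111110111011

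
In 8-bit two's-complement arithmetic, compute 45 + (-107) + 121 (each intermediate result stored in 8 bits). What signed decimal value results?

59

45 + (-107) = -62 (11000010)
-62 + 121 = 59 (00111011)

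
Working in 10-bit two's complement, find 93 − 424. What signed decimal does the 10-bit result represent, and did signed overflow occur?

93 → 0001011101
424 → 0110101000
Subtract via negate-and-add: invert 0110101000 + 1 = 1001011000 (i.e. -424).
  0001011101
+ 1001011000
= 1010110101
Result 1010110101: MSB = 1 → 693 − 1024 = -331.
Addends (after negating the subtrahend) have opposite signs, so signed overflow cannot occur.

-331; no overflow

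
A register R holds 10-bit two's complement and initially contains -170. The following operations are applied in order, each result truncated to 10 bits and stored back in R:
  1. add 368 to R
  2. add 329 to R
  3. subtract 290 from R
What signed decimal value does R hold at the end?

Start: R = -170 = 1101010110.
R = -170 + 368 = 198 = 0011000110
R = 198 + 329 = 527; wraps to -497 = 1000001111
R = -497 − 290 = -787; wraps to 237 = 0011101101

237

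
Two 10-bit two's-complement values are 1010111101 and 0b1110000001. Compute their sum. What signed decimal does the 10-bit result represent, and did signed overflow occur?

-450; no overflow

1010111101 = -323 (signed)
0b1110000001 → 1110000001 = -127 (signed)
  1010111101
+ 1110000001
= 1000111110  (discard carry-out 1)
Result 1000111110: MSB = 1 → 574 − 1024 = -450.
Both addends are negative and so is the stored result: no signed overflow.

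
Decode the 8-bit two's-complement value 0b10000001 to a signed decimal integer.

-127

MSB is 1, so the value is negative.
Invert: 01111110. Add 1: 01111111 = 127. So the value is −127.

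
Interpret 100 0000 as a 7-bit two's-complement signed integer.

MSB is 1, so the value is negative.
Unsigned reading: 64. Subtract 2^7 = 128: 64 − 128 = -64.

-64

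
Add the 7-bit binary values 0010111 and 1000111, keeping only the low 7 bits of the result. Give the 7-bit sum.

1011110

  0010111
+ 1000111
= 1011110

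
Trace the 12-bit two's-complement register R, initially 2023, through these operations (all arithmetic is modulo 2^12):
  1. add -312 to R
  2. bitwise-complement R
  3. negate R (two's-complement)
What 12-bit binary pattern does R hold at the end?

011010110000

Start: R = 2023 = 011111100111.
R = 2023 + (-312) = 1711 = 011010101111
R = NOT 011010101111 = 100101010000 = -1712
R = −(-1712) = 1712 = 011010110000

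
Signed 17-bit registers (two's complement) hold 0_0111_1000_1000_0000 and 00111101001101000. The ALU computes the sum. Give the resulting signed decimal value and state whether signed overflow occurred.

62184; no overflow

0_0111_1000_1000_0000 → 00111100010000000 = 30848 (signed)
00111101001101000 = 31336 (signed)
  00111100010000000
+ 00111101001101000
= 01111001011101000
Result 01111001011101000: MSB = 0 → value 62184.
Both addends are non-negative and so is the stored result: no signed overflow.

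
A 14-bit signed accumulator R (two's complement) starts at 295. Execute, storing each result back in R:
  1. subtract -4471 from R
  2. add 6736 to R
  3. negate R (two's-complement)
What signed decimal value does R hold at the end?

Start: R = 295 = 00000100100111.
R = 295 − (-4471) = 4766 = 01001010011110
R = 4766 + 6736 = 11502; wraps to -4882 = 10110011101110
R = −(-4882) = 4882 = 01001100010010

4882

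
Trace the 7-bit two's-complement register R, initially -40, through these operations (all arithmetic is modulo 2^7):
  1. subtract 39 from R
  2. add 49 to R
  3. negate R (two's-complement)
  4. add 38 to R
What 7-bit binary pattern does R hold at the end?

1000100

Start: R = -40 = 1011000.
R = -40 − 39 = -79; wraps to 49 = 0110001
R = 49 + 49 = 98; wraps to -30 = 1100010
R = −(-30) = 30 = 0011110
R = 30 + 38 = 68; wraps to -60 = 1000100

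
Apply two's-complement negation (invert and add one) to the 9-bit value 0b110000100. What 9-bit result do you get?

001111100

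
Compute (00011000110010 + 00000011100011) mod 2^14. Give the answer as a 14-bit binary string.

00011100010101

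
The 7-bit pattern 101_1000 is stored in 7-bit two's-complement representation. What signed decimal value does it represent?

-40

MSB is 1, so the value is negative.
Invert: 0100111. Add 1: 0101000 = 40. So the value is −40.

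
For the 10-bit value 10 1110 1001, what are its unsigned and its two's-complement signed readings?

Unsigned: 1011101001 = 745.
Signed: MSB=1 → 745 − 1024 = -279.

unsigned = 745, signed = -279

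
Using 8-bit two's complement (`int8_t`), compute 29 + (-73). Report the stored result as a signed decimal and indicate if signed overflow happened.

-44; no overflow

29 → 00011101
-73 → 10110111
  00011101
+ 10110111
= 11010100
Result 11010100: MSB = 1 → 212 − 256 = -44.
Addends have opposite signs, so signed overflow cannot occur.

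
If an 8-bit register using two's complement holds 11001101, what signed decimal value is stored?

-51

MSB is 1, so the value is negative.
Invert: 00110010. Add 1: 00110011 = 51. So the value is −51.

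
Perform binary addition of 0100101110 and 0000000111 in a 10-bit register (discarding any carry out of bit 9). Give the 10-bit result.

  0100101110
+ 0000000111
= 0100110101

0100110101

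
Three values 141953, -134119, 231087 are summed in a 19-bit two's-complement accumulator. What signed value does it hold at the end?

141953 + (-134119) = 7834 (0000001111010011010)
7834 + 231087 = 238921 (0111010010101001001)

238921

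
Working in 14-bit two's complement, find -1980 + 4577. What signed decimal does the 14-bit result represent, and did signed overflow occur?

-1980 → 11100001000100
4577 → 01000111100001
  11100001000100
+ 01000111100001
= 00101000100101  (discard carry-out 1)
Result 00101000100101: MSB = 0 → value 2597.
Addends have opposite signs, so signed overflow cannot occur.

2597; no overflow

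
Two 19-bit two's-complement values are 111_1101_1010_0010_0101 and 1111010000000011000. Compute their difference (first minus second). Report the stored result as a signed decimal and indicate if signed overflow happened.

111_1101_1010_0010_0101 → 1111101101000100101 = -9691 (signed)
1111010000000011000 = -24552 (signed)
Subtract via negate-and-add: invert 1111010000000011000 + 1 = 0000101111111101000 (i.e. 24552).
  1111101101000100101
+ 0000101111111101000
= 0000011101000001101  (discard carry-out 1)
Result 0000011101000001101: MSB = 0 → value 14861.
Addends (after negating the subtrahend) have opposite signs, so signed overflow cannot occur.

14861; no overflow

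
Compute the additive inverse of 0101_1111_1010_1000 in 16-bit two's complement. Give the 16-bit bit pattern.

1010000001011000

Invert: 1010000001010111. Add 1: 1010000001011000.
Check: 0101111110101000 = 24488, 1010000001011000 = -24488.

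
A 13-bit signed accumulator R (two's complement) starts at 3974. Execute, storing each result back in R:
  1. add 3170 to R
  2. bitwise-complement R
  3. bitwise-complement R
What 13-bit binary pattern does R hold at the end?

1101111101000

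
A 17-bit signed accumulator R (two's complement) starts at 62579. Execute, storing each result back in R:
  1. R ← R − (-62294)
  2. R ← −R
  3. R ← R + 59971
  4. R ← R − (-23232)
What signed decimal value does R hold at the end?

-41670

Start: R = 62579 = 01111010001110011.
R = 62579 − (-62294) = 124873; wraps to -6199 = 11110011111001001
R = −(-6199) = 6199 = 00001100000110111
R = 6199 + 59971 = 66170; wraps to -64902 = 10000001001111010
R = -64902 − (-23232) = -41670 = 10101110100111010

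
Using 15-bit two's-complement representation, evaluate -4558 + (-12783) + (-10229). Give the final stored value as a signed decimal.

5198

-4558 + (-12783) = -17341 → wraps to 15427 (011110001000011)
15427 + (-10229) = 5198 (001010001001110)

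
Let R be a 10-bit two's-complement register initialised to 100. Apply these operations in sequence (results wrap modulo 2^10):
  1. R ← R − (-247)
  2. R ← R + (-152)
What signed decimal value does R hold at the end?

195

Start: R = 100 = 0001100100.
R = 100 − (-247) = 347 = 0101011011
R = 347 + (-152) = 195 = 0011000011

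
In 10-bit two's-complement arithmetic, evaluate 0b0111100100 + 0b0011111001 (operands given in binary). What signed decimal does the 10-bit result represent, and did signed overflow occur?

-291; overflow

0b0111100100 → 0111100100 = 484 (signed)
0b0011111001 → 0011111001 = 249 (signed)
  0111100100
+ 0011111001
= 1011011101
Result 1011011101: MSB = 1 → 733 − 1024 = -291.
Both addends are non-negative but the stored result is negative: signed overflow. The true value 484 + 249 = 733 lies outside [-512, 511].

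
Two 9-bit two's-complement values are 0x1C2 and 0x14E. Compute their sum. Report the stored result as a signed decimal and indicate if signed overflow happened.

-240; no overflow

0x1C2 = 111000010 = -62 (signed)
0x14E = 101001110 = -178 (signed)
  111000010
+ 101001110
= 100010000  (discard carry-out 1)
Result 100010000: MSB = 1 → 272 − 512 = -240.
Both addends are negative and so is the stored result: no signed overflow.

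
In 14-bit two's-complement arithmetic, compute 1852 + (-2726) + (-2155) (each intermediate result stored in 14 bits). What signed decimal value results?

1852 + (-2726) = -874 (11110010010110)
-874 + (-2155) = -3029 (11010000101011)

-3029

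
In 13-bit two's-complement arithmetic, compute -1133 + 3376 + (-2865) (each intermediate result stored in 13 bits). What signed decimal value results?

-1133 + 3376 = 2243 (0100011000011)
2243 + (-2865) = -622 (1110110010010)

-622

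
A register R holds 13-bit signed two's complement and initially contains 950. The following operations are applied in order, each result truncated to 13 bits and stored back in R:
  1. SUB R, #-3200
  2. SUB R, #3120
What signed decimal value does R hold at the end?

1030

Start: R = 950 = 0001110110110.
R = 950 − (-3200) = 4150; wraps to -4042 = 1000000110110
R = -4042 − 3120 = -7162; wraps to 1030 = 0010000000110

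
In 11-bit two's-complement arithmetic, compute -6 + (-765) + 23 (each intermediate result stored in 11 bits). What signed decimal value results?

-6 + (-765) = -771 (10011111101)
-771 + 23 = -748 (10100010100)

-748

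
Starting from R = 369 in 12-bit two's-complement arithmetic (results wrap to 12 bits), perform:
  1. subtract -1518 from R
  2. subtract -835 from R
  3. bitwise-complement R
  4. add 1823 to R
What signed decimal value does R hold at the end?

-900

Start: R = 369 = 000101110001.
R = 369 − (-1518) = 1887 = 011101011111
R = 1887 − (-835) = 2722; wraps to -1374 = 101010100010
R = NOT 101010100010 = 010101011101 = 1373
R = 1373 + 1823 = 3196; wraps to -900 = 110001111100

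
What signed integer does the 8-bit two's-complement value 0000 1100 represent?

MSB is 0, so the value is non-negative: 00001100 = 12.

12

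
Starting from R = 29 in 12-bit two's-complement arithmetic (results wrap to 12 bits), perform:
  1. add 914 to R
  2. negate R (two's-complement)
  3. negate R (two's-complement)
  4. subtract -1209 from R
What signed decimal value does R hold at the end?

Start: R = 29 = 000000011101.
R = 29 + 914 = 943 = 001110101111
R = −(943) = -943 = 110001010001
R = −(-943) = 943 = 001110101111
R = 943 − (-1209) = 2152; wraps to -1944 = 100001101000

-1944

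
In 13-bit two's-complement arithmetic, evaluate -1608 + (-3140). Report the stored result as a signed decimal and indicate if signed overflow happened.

3444; overflow

-1608 → 1100110111000
-3140 → 1001110111100
  1100110111000
+ 1001110111100
= 0110101110100  (discard carry-out 1)
Result 0110101110100: MSB = 0 → value 3444.
Both addends are negative but the stored result is non-negative: signed overflow. The true value -1608 + (-3140) = -4748 lies outside [-4096, 4095].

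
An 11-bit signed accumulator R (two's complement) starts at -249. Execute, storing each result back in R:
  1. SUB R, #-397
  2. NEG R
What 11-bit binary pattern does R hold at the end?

Start: R = -249 = 11100000111.
R = -249 − (-397) = 148 = 00010010100
R = −(148) = -148 = 11101101100

11101101100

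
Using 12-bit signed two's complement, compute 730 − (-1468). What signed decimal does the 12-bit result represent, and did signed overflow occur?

730 → 001011011010
-1468 → 101001000100
Subtract via negate-and-add: invert 101001000100 + 1 = 010110111100 (i.e. 1468).
  001011011010
+ 010110111100
= 100010010110
Result 100010010110: MSB = 1 → 2198 − 4096 = -1898.
Both addends (after negating the subtrahend) are non-negative but the stored result is negative: signed overflow. The true value 730 − (-1468) = 2198 lies outside [-2048, 2047].

-1898; overflow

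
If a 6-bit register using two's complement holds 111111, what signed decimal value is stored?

-1

MSB is 1, so the value is negative.
Unsigned reading: 63. Subtract 2^6 = 64: 63 − 64 = -1.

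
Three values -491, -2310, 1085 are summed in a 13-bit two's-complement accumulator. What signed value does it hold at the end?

-491 + (-2310) = -2801 (1010100001111)
-2801 + 1085 = -1716 (1100101001100)

-1716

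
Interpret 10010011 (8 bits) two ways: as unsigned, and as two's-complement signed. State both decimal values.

unsigned = 147, signed = -109

Unsigned: 10010011 = 147.
Signed: MSB=1 → 147 − 256 = -109.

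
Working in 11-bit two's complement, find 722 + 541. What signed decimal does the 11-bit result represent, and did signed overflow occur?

722 → 01011010010
541 → 01000011101
  01011010010
+ 01000011101
= 10011101111
Result 10011101111: MSB = 1 → 1263 − 2048 = -785.
Both addends are non-negative but the stored result is negative: signed overflow. The true value 722 + 541 = 1263 lies outside [-1024, 1023].

-785; overflow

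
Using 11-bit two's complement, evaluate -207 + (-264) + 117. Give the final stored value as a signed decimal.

-354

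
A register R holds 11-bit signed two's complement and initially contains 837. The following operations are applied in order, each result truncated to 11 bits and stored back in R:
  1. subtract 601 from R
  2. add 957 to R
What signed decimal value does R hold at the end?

-855

Start: R = 837 = 01101000101.
R = 837 − 601 = 236 = 00011101100
R = 236 + 957 = 1193; wraps to -855 = 10010101001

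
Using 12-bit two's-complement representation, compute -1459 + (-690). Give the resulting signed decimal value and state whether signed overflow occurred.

1947; overflow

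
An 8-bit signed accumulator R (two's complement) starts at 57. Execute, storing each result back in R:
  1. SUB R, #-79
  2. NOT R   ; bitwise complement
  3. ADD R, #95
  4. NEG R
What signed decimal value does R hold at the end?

42

Start: R = 57 = 00111001.
R = 57 − (-79) = 136; wraps to -120 = 10001000
R = NOT 10001000 = 01110111 = 119
R = 119 + 95 = 214; wraps to -42 = 11010110
R = −(-42) = 42 = 00101010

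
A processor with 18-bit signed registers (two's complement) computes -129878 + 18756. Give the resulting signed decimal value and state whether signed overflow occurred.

-111122; no overflow

-129878 → 100000010010101010
18756 → 000100100101000100
  100000010010101010
+ 000100100101000100
= 100100110111101110
Result 100100110111101110: MSB = 1 → 151022 − 262144 = -111122.
Addends have opposite signs, so signed overflow cannot occur.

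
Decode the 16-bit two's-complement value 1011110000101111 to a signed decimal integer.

-17361

MSB is 1, so the value is negative.
Invert: 0100001111010000. Add 1: 0100001111010001 = 17361. So the value is −17361.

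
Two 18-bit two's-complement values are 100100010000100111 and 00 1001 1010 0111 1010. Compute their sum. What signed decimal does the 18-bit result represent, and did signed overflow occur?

-74079; no overflow

100100010000100111 = -113625 (signed)
00 1001 1010 0111 1010 → 001001101001111010 = 39546 (signed)
  100100010000100111
+ 001001101001111010
= 101101111010100001
Result 101101111010100001: MSB = 1 → 188065 − 262144 = -74079.
Addends have opposite signs, so signed overflow cannot occur.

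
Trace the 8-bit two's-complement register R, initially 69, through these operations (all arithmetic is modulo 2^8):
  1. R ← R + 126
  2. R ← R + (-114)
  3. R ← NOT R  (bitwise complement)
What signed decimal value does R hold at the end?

-82

Start: R = 69 = 01000101.
R = 69 + 126 = 195; wraps to -61 = 11000011
R = -61 + (-114) = -175; wraps to 81 = 01010001
R = NOT 01010001 = 10101110 = -82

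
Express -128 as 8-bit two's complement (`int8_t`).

10000000

|-128| = 128 = 10000000 in 8 bits.
Invert the bits: 01111111. Add 1: 10000000.
Check: 10000000 reads as 128 − 256 = -128.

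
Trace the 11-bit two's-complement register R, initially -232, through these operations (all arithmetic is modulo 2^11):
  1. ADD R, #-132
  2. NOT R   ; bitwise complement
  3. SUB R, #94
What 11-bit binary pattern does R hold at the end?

00100001101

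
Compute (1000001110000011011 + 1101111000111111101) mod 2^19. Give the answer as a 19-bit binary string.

  1000001110000011011
+ 1101111000111111101
= 0110000111000011000  (discard carry-out 1)

0110000111000011000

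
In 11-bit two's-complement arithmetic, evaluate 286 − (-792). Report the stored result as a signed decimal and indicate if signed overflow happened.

286 → 00100011110
-792 → 10011101000
Subtract via negate-and-add: invert 10011101000 + 1 = 01100011000 (i.e. 792).
  00100011110
+ 01100011000
= 10000110110
Result 10000110110: MSB = 1 → 1078 − 2048 = -970.
Both addends (after negating the subtrahend) are non-negative but the stored result is negative: signed overflow. The true value 286 − (-792) = 1078 lies outside [-1024, 1023].

-970; overflow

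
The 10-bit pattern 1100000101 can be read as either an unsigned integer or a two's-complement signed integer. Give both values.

unsigned = 773, signed = -251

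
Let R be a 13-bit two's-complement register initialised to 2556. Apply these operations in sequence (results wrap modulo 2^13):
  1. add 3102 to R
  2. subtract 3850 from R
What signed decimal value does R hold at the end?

Start: R = 2556 = 0100111111100.
R = 2556 + 3102 = 5658; wraps to -2534 = 1011000011010
R = -2534 − 3850 = -6384; wraps to 1808 = 0011100010000

1808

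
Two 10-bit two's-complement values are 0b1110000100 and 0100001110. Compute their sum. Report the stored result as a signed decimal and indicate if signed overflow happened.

0b1110000100 → 1110000100 = -124 (signed)
0100001110 = 270 (signed)
  1110000100
+ 0100001110
= 0010010010  (discard carry-out 1)
Result 0010010010: MSB = 0 → value 146.
Addends have opposite signs, so signed overflow cannot occur.

146; no overflow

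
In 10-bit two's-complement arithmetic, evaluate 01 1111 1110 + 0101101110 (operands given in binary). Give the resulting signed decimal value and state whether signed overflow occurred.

01 1111 1110 → 0111111110 = 510 (signed)
0101101110 = 366 (signed)
  0111111110
+ 0101101110
= 1101101100
Result 1101101100: MSB = 1 → 876 − 1024 = -148.
Both addends are non-negative but the stored result is negative: signed overflow. The true value 510 + 366 = 876 lies outside [-512, 511].

-148; overflow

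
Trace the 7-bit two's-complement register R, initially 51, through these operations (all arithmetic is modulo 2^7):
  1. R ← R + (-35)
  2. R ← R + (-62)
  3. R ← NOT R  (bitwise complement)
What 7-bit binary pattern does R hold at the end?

Start: R = 51 = 0110011.
R = 51 + (-35) = 16 = 0010000
R = 16 + (-62) = -46 = 1010010
R = NOT 1010010 = 0101101 = 45

0101101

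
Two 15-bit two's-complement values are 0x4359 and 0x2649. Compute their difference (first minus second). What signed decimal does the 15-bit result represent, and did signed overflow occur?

7440; overflow

0x4359 = 100001101011001 = -15527 (signed)
0x2649 = 010011001001001 = 9801 (signed)
Subtract via negate-and-add: invert 010011001001001 + 1 = 101100110110111 (i.e. -9801).
  100001101011001
+ 101100110110111
= 001110100010000  (discard carry-out 1)
Result 001110100010000: MSB = 0 → value 7440.
Both addends (after negating the subtrahend) are negative but the stored result is non-negative: signed overflow. The true value -15527 − 9801 = -25328 lies outside [-16384, 16383].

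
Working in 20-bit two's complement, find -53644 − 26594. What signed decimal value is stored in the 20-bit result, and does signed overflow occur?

-80238; no overflow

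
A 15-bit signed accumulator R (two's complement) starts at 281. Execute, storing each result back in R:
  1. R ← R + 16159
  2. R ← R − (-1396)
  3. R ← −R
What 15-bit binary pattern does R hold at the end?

Start: R = 281 = 000000100011001.
R = 281 + 16159 = 16440; wraps to -16328 = 100000000111000
R = -16328 − (-1396) = -14932 = 100010110101100
R = −(-14932) = 14932 = 011101001010100

011101001010100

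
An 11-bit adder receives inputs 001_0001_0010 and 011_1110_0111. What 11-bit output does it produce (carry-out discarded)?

10011111001

  00100010010
+ 01111100111
= 10011111001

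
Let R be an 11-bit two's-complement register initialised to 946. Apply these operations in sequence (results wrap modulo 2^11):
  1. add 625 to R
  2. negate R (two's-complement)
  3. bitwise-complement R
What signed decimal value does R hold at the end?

Start: R = 946 = 01110110010.
R = 946 + 625 = 1571; wraps to -477 = 11000100011
R = −(-477) = 477 = 00111011101
R = NOT 00111011101 = 11000100010 = -478

-478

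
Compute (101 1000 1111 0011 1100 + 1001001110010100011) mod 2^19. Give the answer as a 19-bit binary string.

0100010101111011111

  1011000111100111100
+ 1001001110010100011
= 0100010101111011111  (discard carry-out 1)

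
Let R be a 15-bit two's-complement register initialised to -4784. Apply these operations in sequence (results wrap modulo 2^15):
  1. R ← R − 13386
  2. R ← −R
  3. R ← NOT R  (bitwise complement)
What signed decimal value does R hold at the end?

14597

Start: R = -4784 = 110110101010000.
R = -4784 − 13386 = -18170; wraps to 14598 = 011100100000110
R = −(14598) = -14598 = 100011011111010
R = NOT 100011011111010 = 011100100000101 = 14597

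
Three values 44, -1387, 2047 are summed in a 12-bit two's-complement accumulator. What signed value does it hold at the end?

44 + (-1387) = -1343 (101011000001)
-1343 + 2047 = 704 (001011000000)

704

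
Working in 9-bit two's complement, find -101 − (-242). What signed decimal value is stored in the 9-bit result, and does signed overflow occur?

141; no overflow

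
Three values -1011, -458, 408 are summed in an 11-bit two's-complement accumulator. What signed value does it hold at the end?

-1011 + (-458) = -1469 → wraps to 579 (01001000011)
579 + 408 = 987 (01111011011)

987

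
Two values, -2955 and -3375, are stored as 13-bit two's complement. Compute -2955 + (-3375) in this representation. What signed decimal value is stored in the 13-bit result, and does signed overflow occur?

-2955 → 1010001110101
-3375 → 1001011010001
  1010001110101
+ 1001011010001
= 0011101000110  (discard carry-out 1)
Result 0011101000110: MSB = 0 → value 1862.
Both addends are negative but the stored result is non-negative: signed overflow. The true value -2955 + (-3375) = -6330 lies outside [-4096, 4095].

1862; overflow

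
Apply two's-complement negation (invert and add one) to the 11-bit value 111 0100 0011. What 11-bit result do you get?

Invert: 00010111100. Add 1: 00010111101.

00010111101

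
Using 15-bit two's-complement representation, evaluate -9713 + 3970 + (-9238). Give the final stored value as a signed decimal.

-14981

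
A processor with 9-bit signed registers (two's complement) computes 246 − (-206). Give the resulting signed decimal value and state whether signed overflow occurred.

-60; overflow

246 → 011110110
-206 → 100110010
Subtract via negate-and-add: invert 100110010 + 1 = 011001110 (i.e. 206).
  011110110
+ 011001110
= 111000100
Result 111000100: MSB = 1 → 452 − 512 = -60.
Both addends (after negating the subtrahend) are non-negative but the stored result is negative: signed overflow. The true value 246 − (-206) = 452 lies outside [-256, 255].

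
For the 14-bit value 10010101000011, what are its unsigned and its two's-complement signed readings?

unsigned = 9539, signed = -6845

Unsigned: 10010101000011 = 9539.
Signed: MSB=1 → 9539 − 16384 = -6845.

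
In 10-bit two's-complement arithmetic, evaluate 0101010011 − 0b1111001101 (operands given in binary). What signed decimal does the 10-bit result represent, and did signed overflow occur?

390; no overflow

0101010011 = 339 (signed)
0b1111001101 → 1111001101 = -51 (signed)
Subtract via negate-and-add: invert 1111001101 + 1 = 0000110011 (i.e. 51).
  0101010011
+ 0000110011
= 0110000110
Result 0110000110: MSB = 0 → value 390.
Both addends (after negating the subtrahend) are non-negative and so is the stored result: no signed overflow.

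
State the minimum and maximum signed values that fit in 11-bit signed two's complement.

min = -1024, max = 1023

Minimum: −2^10 = -1024.
Maximum: 2^10 − 1 = 1023.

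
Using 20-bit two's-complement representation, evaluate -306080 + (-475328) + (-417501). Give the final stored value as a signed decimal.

-150333

-306080 + (-475328) = -781408 → wraps to 267168 (01000001001110100000)
267168 + (-417501) = -150333 (11011011010011000011)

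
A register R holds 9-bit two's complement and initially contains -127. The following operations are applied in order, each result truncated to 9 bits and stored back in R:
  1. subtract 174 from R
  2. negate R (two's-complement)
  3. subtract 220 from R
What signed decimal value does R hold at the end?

Start: R = -127 = 110000001.
R = -127 − 174 = -301; wraps to 211 = 011010011
R = −(211) = -211 = 100101101
R = -211 − 220 = -431; wraps to 81 = 001010001

81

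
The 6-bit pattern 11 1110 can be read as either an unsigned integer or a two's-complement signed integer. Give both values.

Unsigned: 111110 = 62.
Signed: MSB=1 → 62 − 64 = -2.

unsigned = 62, signed = -2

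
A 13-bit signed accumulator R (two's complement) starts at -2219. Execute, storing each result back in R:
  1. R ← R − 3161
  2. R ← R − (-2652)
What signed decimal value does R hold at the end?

-2728

Start: R = -2219 = 1011101010101.
R = -2219 − 3161 = -5380; wraps to 2812 = 0101011111100
R = 2812 − (-2652) = 5464; wraps to -2728 = 1010101011000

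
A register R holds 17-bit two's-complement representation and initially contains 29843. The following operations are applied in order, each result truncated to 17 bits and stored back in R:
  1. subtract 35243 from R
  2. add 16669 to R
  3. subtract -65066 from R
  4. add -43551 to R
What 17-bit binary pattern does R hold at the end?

Start: R = 29843 = 00111010010010011.
R = 29843 − 35243 = -5400 = 11110101011101000
R = -5400 + 16669 = 11269 = 00010110000000101
R = 11269 − (-65066) = 76335; wraps to -54737 = 10010101000101111
R = -54737 + (-43551) = -98288; wraps to 32784 = 01000000000010000

01000000000010000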